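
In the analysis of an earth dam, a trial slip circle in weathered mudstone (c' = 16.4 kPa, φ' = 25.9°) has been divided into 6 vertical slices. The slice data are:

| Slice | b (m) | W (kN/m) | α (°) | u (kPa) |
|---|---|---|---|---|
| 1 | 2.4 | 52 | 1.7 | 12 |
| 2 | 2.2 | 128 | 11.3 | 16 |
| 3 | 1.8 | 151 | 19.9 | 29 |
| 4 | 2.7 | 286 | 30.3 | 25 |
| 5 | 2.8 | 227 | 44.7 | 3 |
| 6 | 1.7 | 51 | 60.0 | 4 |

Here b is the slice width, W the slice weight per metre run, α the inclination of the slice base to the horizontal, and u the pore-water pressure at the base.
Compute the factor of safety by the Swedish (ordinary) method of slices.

Ordinary method of slices: FS = Σ[c'·Δl_i + (W_i cosα_i − u_i·Δl_i)·tanφ'] / Σ W_i sinα_i, with Δl_i = b_i / cosα_i.
Slice 1: Δl = 2.4/cos1.7° = 2.401 m; N'_1 = 52·cos1.7° − 12·2.401 = 23.2; c'Δl = 39.38; W sinα = 1.5
Slice 2: Δl = 2.2/cos11.3° = 2.243 m; N'_2 = 128·cos11.3° − 16·2.243 = 89.6; c'Δl = 36.79; W sinα = 25.1
Slice 3: Δl = 1.8/cos19.9° = 1.914 m; N'_3 = 151·cos19.9° − 29·1.914 = 86.5; c'Δl = 31.39; W sinα = 51.4
Slice 4: Δl = 2.7/cos30.3° = 3.127 m; N'_4 = 286·cos30.3° − 25·3.127 = 168.8; c'Δl = 51.29; W sinα = 144.3
Slice 5: Δl = 2.8/cos44.7° = 3.939 m; N'_5 = 227·cos44.7° − 3·3.939 = 149.5; c'Δl = 64.60; W sinα = 159.7
Slice 6: Δl = 1.7/cos60.0° = 3.400 m; N'_6 = 51·cos60.0° − 4·3.400 = 11.9; c'Δl = 55.76; W sinα = 44.2
Σc'Δl = 279.2 kN/m; ΣN' = 529.4 kN/m; ΣW sinα = 426.2 kN/m
Resisting = 279.2 + 529.4·tan25.9° = 279.2 + 257.1 = 536.3 kN/m
FS = 536.3 / 426.2 = 1.258

FS = 1.26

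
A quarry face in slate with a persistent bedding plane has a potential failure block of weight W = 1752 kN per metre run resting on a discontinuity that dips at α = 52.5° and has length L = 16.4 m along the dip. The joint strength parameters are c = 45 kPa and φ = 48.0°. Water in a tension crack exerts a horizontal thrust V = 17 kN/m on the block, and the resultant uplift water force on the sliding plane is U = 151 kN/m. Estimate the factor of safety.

Resolving the block weight along and normal to the plane and applying the Mohr–Coulomb strength on the joint:
N' = W cosα − U − V sinα = 1752·cos52.5° − 151 − 17·sin52.5° = 902.1 kN/m
Driving force T = W sinα + V cosα = 1752·sin52.5° + 17·cos52.5° = 1400.3 kN/m
Resisting force R = c·L + N'·tanφ = 45·16.4 + 902.1·tan48.0° = 738.0 + 1001.8 = 1739.8 kN/m
FS = R / T = 1739.8 / 1400.3 = 1.242

FS = 1.24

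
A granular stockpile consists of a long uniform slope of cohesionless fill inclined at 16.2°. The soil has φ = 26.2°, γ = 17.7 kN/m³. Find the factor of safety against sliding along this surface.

FS = 1.69

For a dry cohesionless infinite slope the factor of safety is FS = tanφ / tanβ.
FS = tan26.2° / tan16.2° = 0.4921 / 0.2905 = 1.694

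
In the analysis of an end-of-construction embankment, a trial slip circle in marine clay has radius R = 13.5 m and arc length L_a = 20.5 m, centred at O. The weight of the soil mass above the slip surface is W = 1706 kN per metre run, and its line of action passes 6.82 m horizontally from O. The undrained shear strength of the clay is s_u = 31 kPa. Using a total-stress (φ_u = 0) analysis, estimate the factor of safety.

FS = 0.74

Taking moments about the centre O, the resisting moment is provided by the undrained shear strength acting along the arc:
M_R = s_u·L_a·R = 31·20.50·13.5 = 8579.2 kN·m/m
M_D = W·d = 1706·6.82 = 11634.9 kN·m/m
FS = M_R / M_D = 8579.2 / 11634.9 = 0.737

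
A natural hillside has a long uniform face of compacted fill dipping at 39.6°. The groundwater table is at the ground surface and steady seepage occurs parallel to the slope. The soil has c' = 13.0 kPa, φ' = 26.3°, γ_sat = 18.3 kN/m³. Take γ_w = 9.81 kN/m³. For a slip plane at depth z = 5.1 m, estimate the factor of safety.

FS = 0.56

With seepage parallel to the slope and the water table at the surface, the effective normal stress on the slip plane uses the buoyant unit weight γ' = γ_sat − γ_w while the driving shear stress uses γ_sat:
FS = [c' + γ' z cos²β tanφ'] / [γ_sat z sinβ cosβ]
γ' = 18.3 − 9.81 = 8.49 kN/m³
Numerator = 13.0 + 8.49·5.1·cos²39.6°·tan26.3° = 13.0 + 8.49·5.1·0.5937·0.4942 = 25.705 kPa
Denominator = 18.3·5.1·sin39.6°·cos39.6° = 18.3·5.1·0.6374·0.7705 = 45.838 kPa
FS = 25.705 / 45.838 = 0.561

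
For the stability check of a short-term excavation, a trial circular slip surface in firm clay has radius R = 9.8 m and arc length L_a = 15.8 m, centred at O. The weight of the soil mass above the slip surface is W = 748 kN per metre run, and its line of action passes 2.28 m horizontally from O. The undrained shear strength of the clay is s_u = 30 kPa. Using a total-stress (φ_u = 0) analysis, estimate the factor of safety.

Taking moments about the centre O, the resisting moment is provided by the undrained shear strength acting along the arc:
M_R = s_u·L_a·R = 30·15.80·9.8 = 4645.2 kN·m/m
M_D = W·d = 748·2.28 = 1705.4 kN·m/m
FS = M_R / M_D = 4645.2 / 1705.4 = 2.724

FS = 2.72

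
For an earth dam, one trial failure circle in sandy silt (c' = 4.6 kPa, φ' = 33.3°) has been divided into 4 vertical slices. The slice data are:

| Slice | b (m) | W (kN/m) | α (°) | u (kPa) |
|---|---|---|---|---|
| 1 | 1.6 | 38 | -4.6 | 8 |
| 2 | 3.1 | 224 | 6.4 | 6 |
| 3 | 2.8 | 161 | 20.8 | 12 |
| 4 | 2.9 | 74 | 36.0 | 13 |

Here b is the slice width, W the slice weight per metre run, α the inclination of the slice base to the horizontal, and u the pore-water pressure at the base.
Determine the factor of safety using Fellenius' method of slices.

Ordinary method of slices: FS = Σ[c'·Δl_i + (W_i cosα_i − u_i·Δl_i)·tanφ'] / Σ W_i sinα_i, with Δl_i = b_i / cosα_i.
Slice 1: Δl = 1.6/cos(-4.6°) = 1.605 m; N'_1 = 38·cos(-4.6°) − 8·1.605 = 25.0; c'Δl = 7.38; W sinα = -3.0
Slice 2: Δl = 3.1/cos6.4° = 3.119 m; N'_2 = 224·cos6.4° − 6·3.119 = 203.9; c'Δl = 14.35; W sinα = 25.0
Slice 3: Δl = 2.8/cos20.8° = 2.995 m; N'_3 = 161·cos20.8° − 12·2.995 = 114.6; c'Δl = 13.78; W sinα = 57.2
Slice 4: Δl = 2.9/cos36.0° = 3.585 m; N'_4 = 74·cos36.0° − 13·3.585 = 13.3; c'Δl = 16.49; W sinα = 43.5
Σc'Δl = 52.0 kN/m; ΣN' = 356.8 kN/m; ΣW sinα = 122.6 kN/m
Resisting = 52.0 + 356.8·tan33.3° = 52.0 + 234.3 = 286.3 kN/m
FS = 286.3 / 122.6 = 2.336

FS = 2.34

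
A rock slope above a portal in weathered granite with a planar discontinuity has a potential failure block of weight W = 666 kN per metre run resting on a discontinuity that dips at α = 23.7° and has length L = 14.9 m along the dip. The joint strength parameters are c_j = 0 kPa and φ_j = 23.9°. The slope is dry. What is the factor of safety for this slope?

FS = 1.01

Resolving the block weight along and normal to the plane and applying the Mohr–Coulomb strength on the joint:
N' = W cosα = 666·cos23.7° = 609.8 kN/m
Driving force T = W sinα = 666·sin23.7° = 267.7 kN/m
Resisting force R = c_j·L + N'·tanφ_j = 0·14.9 + 609.8·tan23.9° = 0.0 + 270.2 = 270.2 kN/m
FS = R / T = 270.2 / 267.7 = 1.009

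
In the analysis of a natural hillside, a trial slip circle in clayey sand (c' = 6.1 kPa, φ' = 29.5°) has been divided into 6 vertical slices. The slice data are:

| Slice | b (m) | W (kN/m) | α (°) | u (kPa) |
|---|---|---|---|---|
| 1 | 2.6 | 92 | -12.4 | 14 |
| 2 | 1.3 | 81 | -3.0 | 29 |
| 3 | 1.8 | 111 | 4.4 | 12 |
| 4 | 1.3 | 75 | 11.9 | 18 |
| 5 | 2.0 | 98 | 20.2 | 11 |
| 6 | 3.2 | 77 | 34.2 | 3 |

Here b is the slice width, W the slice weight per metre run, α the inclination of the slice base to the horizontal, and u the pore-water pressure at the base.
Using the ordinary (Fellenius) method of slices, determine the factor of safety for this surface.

FS = 3.64

Ordinary method of slices: FS = Σ[c'·Δl_i + (W_i cosα_i − u_i·Δl_i)·tanφ'] / Σ W_i sinα_i, with Δl_i = b_i / cosα_i.
Slice 1: Δl = 2.6/cos(-12.4°) = 2.662 m; N'_1 = 92·cos(-12.4°) − 14·2.662 = 52.6; c'Δl = 16.24; W sinα = -19.8
Slice 2: Δl = 1.3/cos(-3.0°) = 1.302 m; N'_2 = 81·cos(-3.0°) − 29·1.302 = 43.1; c'Δl = 7.94; W sinα = -4.2
Slice 3: Δl = 1.8/cos4.4° = 1.805 m; N'_3 = 111·cos4.4° − 12·1.805 = 89.0; c'Δl = 11.01; W sinα = 8.5
Slice 4: Δl = 1.3/cos11.9° = 1.329 m; N'_4 = 75·cos11.9° − 18·1.329 = 49.5; c'Δl = 8.10; W sinα = 15.5
Slice 5: Δl = 2.0/cos20.2° = 2.131 m; N'_5 = 98·cos20.2° − 11·2.131 = 68.5; c'Δl = 13.00; W sinα = 33.8
Slice 6: Δl = 3.2/cos34.2° = 3.869 m; N'_6 = 77·cos34.2° − 3·3.869 = 52.1; c'Δl = 23.60; W sinα = 43.3
Σc'Δl = 79.9 kN/m; ΣN' = 354.8 kN/m; ΣW sinα = 77.1 kN/m
Resisting = 79.9 + 354.8·tan29.5° = 79.9 + 200.7 = 280.6 kN/m
FS = 280.6 / 77.1 = 3.640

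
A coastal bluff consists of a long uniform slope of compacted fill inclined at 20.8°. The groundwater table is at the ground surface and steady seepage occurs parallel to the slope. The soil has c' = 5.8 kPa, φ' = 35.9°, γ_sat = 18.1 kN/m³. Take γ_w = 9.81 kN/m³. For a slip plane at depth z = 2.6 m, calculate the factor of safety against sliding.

FS = 1.24

With seepage parallel to the slope and the water table at the surface, the effective normal stress on the slip plane uses the buoyant unit weight γ' = γ_sat − γ_w while the driving shear stress uses γ_sat:
FS = [c' + γ' z cos²β tanφ'] / [γ_sat z sinβ cosβ]
γ' = 18.1 − 9.81 = 8.29 kN/m³
Numerator = 5.8 + 8.29·2.6·cos²20.8°·tan35.9° = 5.8 + 8.29·2.6·0.8739·0.7239 = 19.435 kPa
Denominator = 18.1·2.6·sin20.8°·cos20.8° = 18.1·2.6·0.3551·0.9348 = 15.622 kPa
FS = 19.435 / 15.622 = 1.244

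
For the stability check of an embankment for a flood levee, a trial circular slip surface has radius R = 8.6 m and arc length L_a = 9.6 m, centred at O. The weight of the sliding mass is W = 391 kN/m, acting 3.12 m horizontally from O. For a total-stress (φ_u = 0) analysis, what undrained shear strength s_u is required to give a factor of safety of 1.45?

s_u = 21.4 kPa

FS = s_u·L_a·R / (W·d), so s_u = FS·W·d / (L_a·R).
s_u = 1.45·391·3.12 / (9.60·8.6) = 1768.9 / 82.56 = 21.43 kPa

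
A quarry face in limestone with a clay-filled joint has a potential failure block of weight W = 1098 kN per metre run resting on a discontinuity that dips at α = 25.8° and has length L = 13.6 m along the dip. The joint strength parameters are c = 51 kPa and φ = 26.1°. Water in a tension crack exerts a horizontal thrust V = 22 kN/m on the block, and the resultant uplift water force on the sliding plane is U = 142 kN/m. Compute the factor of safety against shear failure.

Resolving the block weight along and normal to the plane and applying the Mohr–Coulomb strength on the joint:
N' = W cosα − U − V sinα = 1098·cos25.8° − 142 − 22·sin25.8° = 837.0 kN/m
Driving force T = W sinα + V cosα = 1098·sin25.8° + 22·cos25.8° = 497.7 kN/m
Resisting force R = c·L + N'·tanφ = 51·13.6 + 837.0·tan26.1° = 693.6 + 410.0 = 1103.6 kN/m
FS = R / T = 1103.6 / 497.7 = 2.218

FS = 2.22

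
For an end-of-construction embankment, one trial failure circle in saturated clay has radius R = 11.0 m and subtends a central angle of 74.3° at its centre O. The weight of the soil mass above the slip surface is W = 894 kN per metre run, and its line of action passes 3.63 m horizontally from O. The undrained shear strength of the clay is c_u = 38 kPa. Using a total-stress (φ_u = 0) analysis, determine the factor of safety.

FS = 1.84

Taking moments about the centre O, the resisting moment is provided by the undrained shear strength acting along the arc:
Arc length L_a = R·θ = 11.0·(74.3°·π/180) = 11.0·1.2968 = 14.26 m
M_R = c_u·L_a·R = 38·14.26·11.0 = 5962.6 kN·m/m
M_D = W·d = 894·3.63 = 3245.2 kN·m/m
FS = M_R / M_D = 5962.6 / 3245.2 = 1.837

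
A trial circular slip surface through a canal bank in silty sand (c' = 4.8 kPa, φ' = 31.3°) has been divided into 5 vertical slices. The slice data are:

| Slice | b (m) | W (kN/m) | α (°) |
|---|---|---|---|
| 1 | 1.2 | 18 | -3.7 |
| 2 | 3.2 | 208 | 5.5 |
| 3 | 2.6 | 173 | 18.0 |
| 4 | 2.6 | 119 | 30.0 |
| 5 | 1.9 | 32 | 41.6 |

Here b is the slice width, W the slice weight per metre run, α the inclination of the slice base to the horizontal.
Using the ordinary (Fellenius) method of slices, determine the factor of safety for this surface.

Ordinary method of slices: FS = Σ[c'·Δl_i + (W_i cosα_i)·tanφ'] / Σ W_i sinα_i, with Δl_i = b_i / cosα_i.
Slice 1: Δl = 1.2/cos(-3.7°) = 1.203 m; N'_1 = 18·cos(-3.7°) = 18.0; c'Δl = 5.77; W sinα = -1.2
Slice 2: Δl = 3.2/cos5.5° = 3.215 m; N'_2 = 208·cos5.5° = 207.0; c'Δl = 15.43; W sinα = 19.9
Slice 3: Δl = 2.6/cos18.0° = 2.734 m; N'_3 = 173·cos18.0° = 164.5; c'Δl = 13.12; W sinα = 53.5
Slice 4: Δl = 2.6/cos30.0° = 3.002 m; N'_4 = 119·cos30.0° = 103.1; c'Δl = 14.41; W sinα = 59.5
Slice 5: Δl = 1.9/cos41.6° = 2.541 m; N'_5 = 32·cos41.6° = 23.9; c'Δl = 12.20; W sinα = 21.2
Σc'Δl = 60.9 kN/m; ΣN' = 516.5 kN/m; ΣW sinα = 153.0 kN/m
Resisting = 60.9 + 516.5·tan31.3° = 60.9 + 314.1 = 375.0 kN/m
FS = 375.0 / 153.0 = 2.451

FS = 2.45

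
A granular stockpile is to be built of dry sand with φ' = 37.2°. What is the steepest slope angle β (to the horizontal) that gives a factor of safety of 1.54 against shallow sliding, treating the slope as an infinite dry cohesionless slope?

For an infinite dry cohesionless slope FS = tanφ'/tanβ, so tanβ = tanφ' / FS.
tanβ = tan37.2° / 1.54 = 0.7590 / 1.54 = 0.4929
β = arctan(0.4929) = 26.24°

β = 26.2°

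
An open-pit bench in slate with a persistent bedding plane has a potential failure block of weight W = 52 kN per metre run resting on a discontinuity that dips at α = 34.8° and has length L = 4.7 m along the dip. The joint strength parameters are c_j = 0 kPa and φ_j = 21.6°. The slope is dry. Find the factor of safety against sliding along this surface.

FS = 0.57

Resolving the block weight along and normal to the plane and applying the Mohr–Coulomb strength on the joint:
N' = W cosα = 52·cos34.8° = 42.7 kN/m
Driving force T = W sinα = 52·sin34.8° = 29.7 kN/m
Resisting force R = c_j·L + N'·tanφ_j = 0·4.7 + 42.7·tan21.6° = 0.0 + 16.9 = 16.9 kN/m
FS = R / T = 16.9 / 29.7 = 0.570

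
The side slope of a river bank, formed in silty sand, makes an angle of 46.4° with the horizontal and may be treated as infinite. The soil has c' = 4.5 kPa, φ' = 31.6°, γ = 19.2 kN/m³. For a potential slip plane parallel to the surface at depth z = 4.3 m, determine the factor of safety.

For an infinite slope with a slip plane parallel to the surface (no pore pressure): FS = [c' + γz cos²β tanφ'] / [γz sinβ cosβ].
γz = 19.2·4.3 = 82.56 kN/m²
Numerator = 4.5 + 82.56·cos²46.4°·tan31.6° = 4.5 + 82.56·0.4756·0.6152 = 28.655 kPa
Denominator = 82.56·sin46.4°·cos46.4° = 82.56·0.7242·0.6896 = 41.231 kPa
FS = 28.655 / 41.231 = 0.695

FS = 0.69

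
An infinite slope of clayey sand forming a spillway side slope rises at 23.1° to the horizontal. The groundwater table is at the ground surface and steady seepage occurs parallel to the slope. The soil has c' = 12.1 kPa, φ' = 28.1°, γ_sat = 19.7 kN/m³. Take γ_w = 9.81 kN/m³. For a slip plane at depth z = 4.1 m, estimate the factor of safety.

FS = 1.04

With seepage parallel to the slope and the water table at the surface, the effective normal stress on the slip plane uses the buoyant unit weight γ' = γ_sat − γ_w while the driving shear stress uses γ_sat:
FS = [c' + γ' z cos²β tanφ'] / [γ_sat z sinβ cosβ]
γ' = 19.7 − 9.81 = 9.89 kN/m³
Numerator = 12.1 + 9.89·4.1·cos²23.1°·tan28.1° = 12.1 + 9.89·4.1·0.8461·0.5340 = 30.418 kPa
Denominator = 19.7·4.1·sin23.1°·cos23.1° = 19.7·4.1·0.3923·0.9198 = 29.148 kPa
FS = 30.418 / 29.148 = 1.044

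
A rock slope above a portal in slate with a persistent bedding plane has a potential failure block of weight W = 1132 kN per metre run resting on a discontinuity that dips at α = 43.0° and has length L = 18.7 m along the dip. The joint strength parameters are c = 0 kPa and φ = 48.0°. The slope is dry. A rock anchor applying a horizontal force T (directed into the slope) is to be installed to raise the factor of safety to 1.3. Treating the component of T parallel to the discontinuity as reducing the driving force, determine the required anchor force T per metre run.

Resolving forces along and normal to the sliding plane, with the horizontal anchor force T adding T·sinα to the effective normal force and T·cosα acting up the plane against the driving force:
FS = [cL + (W cosα + T sinα) tanφ] / [W sinα − T cosα]
Without the anchor: N' = 827.9 kN/m, driving T_d = 772.0 kN/m, resisting R = 0·18.7 + 827.9·tan48.0° = 919.5 kN/m, FS = 1.19.
Setting FS = 1.3 and solving for T:
1.3·(772.0 − T cos43.0°) = 919.5 + T sin43.0°·tan48.0°
T·(sin43.0°·tan48.0° + 1.3·cos43.0°) = 1.3·772.0 − 919.5
T·(0.6820·1.1106 + 1.3·0.7314) = 1003.6 − 919.5 = 84.2
T·1.7082 = 84.2
T = 49.3 kN/m

T = 49 kN/m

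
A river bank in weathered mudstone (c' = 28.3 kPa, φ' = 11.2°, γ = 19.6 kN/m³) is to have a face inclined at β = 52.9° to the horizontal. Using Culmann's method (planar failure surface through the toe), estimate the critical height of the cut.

H_c = 17.84 m

Culmann's analysis gives the critical failure plane at α_cr = (β + φ')/2 = (52.9 + 11.2)/2 = 32.0°, and the critical height
H_c = (4c'/γ) · sinβ cosφ' / [1 − cos(β − φ')]
    = (4·28.3/19.6) · sin52.9°·cos11.2° / [1 − cos(41.7°)]
    = 5.776 · 0.7976·0.9810 / [1 − 0.7466]
    = 5.776 · 0.7824 / 0.2534
    = 17.84 m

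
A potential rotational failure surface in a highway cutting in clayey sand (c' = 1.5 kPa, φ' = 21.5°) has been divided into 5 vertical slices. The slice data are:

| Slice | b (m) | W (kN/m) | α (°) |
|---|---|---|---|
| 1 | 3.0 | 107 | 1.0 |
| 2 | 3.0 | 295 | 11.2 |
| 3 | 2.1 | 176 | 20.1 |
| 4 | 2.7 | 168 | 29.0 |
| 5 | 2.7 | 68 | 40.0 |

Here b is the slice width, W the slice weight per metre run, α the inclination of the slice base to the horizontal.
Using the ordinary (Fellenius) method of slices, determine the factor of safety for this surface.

Ordinary method of slices: FS = Σ[c'·Δl_i + (W_i cosα_i)·tanφ'] / Σ W_i sinα_i, with Δl_i = b_i / cosα_i.
Slice 1: Δl = 3.0/cos1.0° = 3.000 m; N'_1 = 107·cos1.0° = 107.0; c'Δl = 4.50; W sinα = 1.9
Slice 2: Δl = 3.0/cos11.2° = 3.058 m; N'_2 = 295·cos11.2° = 289.4; c'Δl = 4.59; W sinα = 57.3
Slice 3: Δl = 2.1/cos20.1° = 2.236 m; N'_3 = 176·cos20.1° = 165.3; c'Δl = 3.35; W sinα = 60.5
Slice 4: Δl = 2.7/cos29.0° = 3.087 m; N'_4 = 168·cos29.0° = 146.9; c'Δl = 4.63; W sinα = 81.4
Slice 5: Δl = 2.7/cos40.0° = 3.525 m; N'_5 = 68·cos40.0° = 52.1; c'Δl = 5.29; W sinα = 43.7
Σc'Δl = 22.4 kN/m; ΣN' = 760.7 kN/m; ΣW sinα = 244.8 kN/m
Resisting = 22.4 + 760.7·tan21.5° = 22.4 + 299.6 = 322.0 kN/m
FS = 322.0 / 244.8 = 1.315

FS = 1.32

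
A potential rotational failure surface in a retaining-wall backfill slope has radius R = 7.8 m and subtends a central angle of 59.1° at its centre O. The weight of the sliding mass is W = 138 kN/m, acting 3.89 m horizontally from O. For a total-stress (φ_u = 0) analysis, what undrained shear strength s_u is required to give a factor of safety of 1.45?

s_u = 12.4 kPa

FS = s_u·L_a·R / (W·d), so s_u = FS·W·d / (L_a·R).
Arc length L_a = R·θ = 7.8·(59.1°·π/180) = 7.8·1.0315 = 8.05 m
s_u = 1.45·138·3.89 / (8.05·7.8) = 778.4 / 62.76 = 12.40 kPa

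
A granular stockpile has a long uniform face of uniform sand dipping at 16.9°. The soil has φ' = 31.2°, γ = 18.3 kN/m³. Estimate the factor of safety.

FS = 1.99

For a dry cohesionless infinite slope the factor of safety is FS = tanφ' / tanβ.
FS = tan31.2° / tan16.9° = 0.6056 / 0.3038 = 1.993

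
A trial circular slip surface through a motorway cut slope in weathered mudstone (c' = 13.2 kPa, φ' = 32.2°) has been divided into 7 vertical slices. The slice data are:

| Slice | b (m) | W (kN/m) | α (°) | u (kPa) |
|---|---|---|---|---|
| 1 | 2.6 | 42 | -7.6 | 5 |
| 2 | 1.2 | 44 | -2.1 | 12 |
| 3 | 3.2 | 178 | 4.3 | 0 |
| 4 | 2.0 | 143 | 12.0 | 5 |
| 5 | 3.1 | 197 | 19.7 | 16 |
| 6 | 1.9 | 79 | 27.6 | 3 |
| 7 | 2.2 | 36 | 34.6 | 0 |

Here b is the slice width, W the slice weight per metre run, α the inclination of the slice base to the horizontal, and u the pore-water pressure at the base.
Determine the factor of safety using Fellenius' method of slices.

Ordinary method of slices: FS = Σ[c'·Δl_i + (W_i cosα_i − u_i·Δl_i)·tanφ'] / Σ W_i sinα_i, with Δl_i = b_i / cosα_i.
Slice 1: Δl = 2.6/cos(-7.6°) = 2.623 m; N'_1 = 42·cos(-7.6°) − 5·2.623 = 28.5; c'Δl = 34.62; W sinα = -5.6
Slice 2: Δl = 1.2/cos(-2.1°) = 1.201 m; N'_2 = 44·cos(-2.1°) − 12·1.201 = 29.6; c'Δl = 15.85; W sinα = -1.6
Slice 3: Δl = 3.2/cos4.3° = 3.209 m; N'_3 = 178·cos4.3° − 0·3.209 = 177.5; c'Δl = 42.36; W sinα = 13.3
Slice 4: Δl = 2.0/cos12.0° = 2.045 m; N'_4 = 143·cos12.0° − 5·2.045 = 129.7; c'Δl = 26.99; W sinα = 29.7
Slice 5: Δl = 3.1/cos19.7° = 3.293 m; N'_5 = 197·cos19.7° − 16·3.293 = 132.8; c'Δl = 43.46; W sinα = 66.4
Slice 6: Δl = 1.9/cos27.6° = 2.144 m; N'_6 = 79·cos27.6° − 3·2.144 = 63.6; c'Δl = 28.30; W sinα = 36.6
Slice 7: Δl = 2.2/cos34.6° = 2.673 m; N'_7 = 36·cos34.6° − 0·2.673 = 29.6; c'Δl = 35.28; W sinα = 20.4
Σc'Δl = 226.9 kN/m; ΣN' = 591.2 kN/m; ΣW sinα = 159.4 kN/m
Resisting = 226.9 + 591.2·tan32.2° = 226.9 + 372.3 = 599.2 kN/m
FS = 599.2 / 159.4 = 3.760

FS = 3.76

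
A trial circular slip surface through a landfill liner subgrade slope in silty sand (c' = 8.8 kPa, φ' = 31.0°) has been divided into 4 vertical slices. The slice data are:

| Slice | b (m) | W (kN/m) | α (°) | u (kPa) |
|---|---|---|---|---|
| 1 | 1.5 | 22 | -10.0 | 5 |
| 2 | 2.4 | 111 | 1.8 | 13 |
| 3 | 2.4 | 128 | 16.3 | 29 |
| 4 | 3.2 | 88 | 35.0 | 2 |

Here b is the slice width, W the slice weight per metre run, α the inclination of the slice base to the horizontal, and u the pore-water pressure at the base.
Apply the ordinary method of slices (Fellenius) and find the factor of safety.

Ordinary method of slices: FS = Σ[c'·Δl_i + (W_i cosα_i − u_i·Δl_i)·tanφ'] / Σ W_i sinα_i, with Δl_i = b_i / cosα_i.
Slice 1: Δl = 1.5/cos(-10.0°) = 1.523 m; N'_1 = 22·cos(-10.0°) − 5·1.523 = 14.1; c'Δl = 13.40; W sinα = -3.8
Slice 2: Δl = 2.4/cos1.8° = 2.401 m; N'_2 = 111·cos1.8° − 13·2.401 = 79.7; c'Δl = 21.13; W sinα = 3.5
Slice 3: Δl = 2.4/cos16.3° = 2.501 m; N'_3 = 128·cos16.3° − 29·2.501 = 50.3; c'Δl = 22.00; W sinα = 35.9
Slice 4: Δl = 3.2/cos35.0° = 3.906 m; N'_4 = 88·cos35.0° − 2·3.906 = 64.3; c'Δl = 34.38; W sinα = 50.5
Σc'Δl = 90.9 kN/m; ΣN' = 208.4 kN/m; ΣW sinα = 86.1 kN/m
Resisting = 90.9 + 208.4·tan31.0° = 90.9 + 125.2 = 216.1 kN/m
FS = 216.1 / 86.1 = 2.511

FS = 2.51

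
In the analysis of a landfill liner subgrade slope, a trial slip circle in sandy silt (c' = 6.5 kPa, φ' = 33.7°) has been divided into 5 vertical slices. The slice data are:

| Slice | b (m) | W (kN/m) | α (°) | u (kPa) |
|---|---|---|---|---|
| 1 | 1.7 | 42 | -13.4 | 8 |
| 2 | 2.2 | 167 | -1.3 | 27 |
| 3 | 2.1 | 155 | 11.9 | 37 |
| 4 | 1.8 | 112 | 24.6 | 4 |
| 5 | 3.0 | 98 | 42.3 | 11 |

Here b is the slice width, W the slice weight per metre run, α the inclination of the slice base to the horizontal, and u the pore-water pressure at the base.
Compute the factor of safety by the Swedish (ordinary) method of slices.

Ordinary method of slices: FS = Σ[c'·Δl_i + (W_i cosα_i − u_i·Δl_i)·tanφ'] / Σ W_i sinα_i, with Δl_i = b_i / cosα_i.
Slice 1: Δl = 1.7/cos(-13.4°) = 1.748 m; N'_1 = 42·cos(-13.4°) − 8·1.748 = 26.9; c'Δl = 11.36; W sinα = -9.7
Slice 2: Δl = 2.2/cos(-1.3°) = 2.201 m; N'_2 = 167·cos(-1.3°) − 27·2.201 = 107.5; c'Δl = 14.30; W sinα = -3.8
Slice 3: Δl = 2.1/cos11.9° = 2.146 m; N'_3 = 155·cos11.9° − 37·2.146 = 72.3; c'Δl = 13.95; W sinα = 32.0
Slice 4: Δl = 1.8/cos24.6° = 1.980 m; N'_4 = 112·cos24.6° − 4·1.980 = 93.9; c'Δl = 12.87; W sinα = 46.6
Slice 5: Δl = 3.0/cos42.3° = 4.056 m; N'_5 = 98·cos42.3° − 11·4.056 = 27.9; c'Δl = 26.36; W sinα = 66.0
Σc'Δl = 78.8 kN/m; ΣN' = 328.5 kN/m; ΣW sinα = 131.0 kN/m
Resisting = 78.8 + 328.5·tan33.7° = 78.8 + 219.1 = 297.9 kN/m
FS = 297.9 / 131.0 = 2.274

FS = 2.27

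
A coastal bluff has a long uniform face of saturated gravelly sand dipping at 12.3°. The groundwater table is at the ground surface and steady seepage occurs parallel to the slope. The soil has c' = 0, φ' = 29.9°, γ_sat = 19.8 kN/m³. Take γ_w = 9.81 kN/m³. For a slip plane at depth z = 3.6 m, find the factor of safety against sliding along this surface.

FS = 1.33

With seepage parallel to the slope and the water table at the surface, the effective normal stress on the slip plane uses the buoyant unit weight γ' = γ_sat − γ_w while the driving shear stress uses γ_sat:
FS = [c' + γ' z cos²β tanφ'] / [γ_sat z sinβ cosβ]
(For c' = 0 this reduces to FS = (γ'/γ_sat)·tanφ'/tanβ.)
γ' = 19.8 − 9.81 = 9.99 kN/m³
Numerator = 0.0 + 9.99·3.6·cos²12.3°·tan29.9° = 0.0 + 9.99·3.6·0.9546·0.5750 = 19.742 kPa
Denominator = 19.8·3.6·sin12.3°·cos12.3° = 19.8·3.6·0.2130·0.9770 = 14.836 kPa
FS = 19.742 / 14.836 = 1.331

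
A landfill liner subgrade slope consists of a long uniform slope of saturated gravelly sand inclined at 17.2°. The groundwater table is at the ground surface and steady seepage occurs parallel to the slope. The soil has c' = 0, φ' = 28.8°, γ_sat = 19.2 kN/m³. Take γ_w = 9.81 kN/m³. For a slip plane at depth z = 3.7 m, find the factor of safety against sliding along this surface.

With seepage parallel to the slope and the water table at the surface, the effective normal stress on the slip plane uses the buoyant unit weight γ' = γ_sat − γ_w while the driving shear stress uses γ_sat:
FS = [c' + γ' z cos²β tanφ'] / [γ_sat z sinβ cosβ]
(For c' = 0 this reduces to FS = (γ'/γ_sat)·tanφ'/tanβ.)
γ' = 19.2 − 9.81 = 9.39 kN/m³
Numerator = 0.0 + 9.39·3.7·cos²17.2°·tan28.8° = 0.0 + 9.39·3.7·0.9126·0.5498 = 17.430 kPa
Denominator = 19.2·3.7·sin17.2°·cos17.2° = 19.2·3.7·0.2957·0.9553 = 20.068 kPa
FS = 17.430 / 20.068 = 0.869

FS = 0.87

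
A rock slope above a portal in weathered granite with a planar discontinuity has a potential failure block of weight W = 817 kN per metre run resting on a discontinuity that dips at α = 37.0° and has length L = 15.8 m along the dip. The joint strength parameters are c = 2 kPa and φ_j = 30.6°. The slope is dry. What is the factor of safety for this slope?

FS = 0.85

Resolving the block weight along and normal to the plane and applying the Mohr–Coulomb strength on the joint:
N' = W cosα = 817·cos37.0° = 652.5 kN/m
Driving force T = W sinα = 817·sin37.0° = 491.7 kN/m
Resisting force R = c·L + N'·tanφ_j = 2·15.8 + 652.5·tan30.6° = 31.6 + 385.9 = 417.5 kN/m
FS = R / T = 417.5 / 491.7 = 0.849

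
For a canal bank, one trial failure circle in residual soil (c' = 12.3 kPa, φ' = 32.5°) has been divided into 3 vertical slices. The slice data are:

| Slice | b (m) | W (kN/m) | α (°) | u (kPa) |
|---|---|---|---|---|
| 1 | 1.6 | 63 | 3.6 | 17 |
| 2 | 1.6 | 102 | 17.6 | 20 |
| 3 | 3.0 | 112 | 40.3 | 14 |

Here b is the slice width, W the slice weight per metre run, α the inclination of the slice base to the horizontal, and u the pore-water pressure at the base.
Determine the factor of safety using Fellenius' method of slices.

FS = 1.60

Ordinary method of slices: FS = Σ[c'·Δl_i + (W_i cosα_i − u_i·Δl_i)·tanφ'] / Σ W_i sinα_i, with Δl_i = b_i / cosα_i.
Slice 1: Δl = 1.6/cos3.6° = 1.603 m; N'_1 = 63·cos3.6° − 17·1.603 = 35.6; c'Δl = 19.72; W sinα = 4.0
Slice 2: Δl = 1.6/cos17.6° = 1.679 m; N'_2 = 102·cos17.6° − 20·1.679 = 63.7; c'Δl = 20.65; W sinα = 30.8
Slice 3: Δl = 3.0/cos40.3° = 3.934 m; N'_3 = 112·cos40.3° − 14·3.934 = 30.3; c'Δl = 48.38; W sinα = 72.4
Σc'Δl = 88.7 kN/m; ΣN' = 129.6 kN/m; ΣW sinα = 107.2 kN/m
Resisting = 88.7 + 129.6·tan32.5° = 88.7 + 82.6 = 171.3 kN/m
FS = 171.3 / 107.2 = 1.598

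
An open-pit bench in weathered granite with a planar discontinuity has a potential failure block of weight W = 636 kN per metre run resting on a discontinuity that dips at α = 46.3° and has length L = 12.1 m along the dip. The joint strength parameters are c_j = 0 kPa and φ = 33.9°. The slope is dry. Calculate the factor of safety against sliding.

Resolving the block weight along and normal to the plane and applying the Mohr–Coulomb strength on the joint:
N' = W cosα = 636·cos46.3° = 439.4 kN/m
Driving force T = W sinα = 636·sin46.3° = 459.8 kN/m
Resisting force R = c_j·L + N'·tanφ = 0·12.1 + 439.4·tan33.9° = 0.0 + 295.3 = 295.3 kN/m
FS = R / T = 295.3 / 459.8 = 0.642

FS = 0.64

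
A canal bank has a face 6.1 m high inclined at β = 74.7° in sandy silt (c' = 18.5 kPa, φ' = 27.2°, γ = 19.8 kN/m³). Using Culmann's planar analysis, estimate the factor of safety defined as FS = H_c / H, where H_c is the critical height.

H_c = (4c'/γ) · sinβ cosφ' / [1 − cos(β − φ')]
    = (4·18.5/19.8) · sin74.7°·cos27.2° / [1 − cos47.5°]
    = 3.737 · 0.8579 / 0.3244 = 9.88 m
FS = H_c / H = 9.88 / 6.1 = 1.620

FS = 1.62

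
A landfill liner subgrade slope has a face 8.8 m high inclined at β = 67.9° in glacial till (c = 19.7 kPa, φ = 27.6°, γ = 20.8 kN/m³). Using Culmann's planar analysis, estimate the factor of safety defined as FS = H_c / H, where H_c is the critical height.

FS = 1.49

H_c = (4c/γ) · sinβ cosφ / [1 − cos(β − φ)]
    = (4·19.7/20.8) · sin67.9°·cos27.6° / [1 − cos40.3°]
    = 3.788 · 0.8211 / 0.2373 = 13.11 m
FS = H_c / H = 13.11 / 8.8 = 1.489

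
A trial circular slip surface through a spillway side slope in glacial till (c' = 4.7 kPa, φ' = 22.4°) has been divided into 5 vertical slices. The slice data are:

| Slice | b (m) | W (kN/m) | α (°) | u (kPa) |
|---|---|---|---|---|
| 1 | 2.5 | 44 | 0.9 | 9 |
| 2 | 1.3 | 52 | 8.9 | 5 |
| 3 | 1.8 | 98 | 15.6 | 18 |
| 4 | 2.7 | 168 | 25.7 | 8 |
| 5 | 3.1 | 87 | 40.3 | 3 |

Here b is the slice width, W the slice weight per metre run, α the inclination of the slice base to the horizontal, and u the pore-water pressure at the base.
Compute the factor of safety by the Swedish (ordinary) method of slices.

FS = 1.14

Ordinary method of slices: FS = Σ[c'·Δl_i + (W_i cosα_i − u_i·Δl_i)·tanφ'] / Σ W_i sinα_i, with Δl_i = b_i / cosα_i.
Slice 1: Δl = 2.5/cos0.9° = 2.500 m; N'_1 = 44·cos0.9° − 9·2.500 = 21.5; c'Δl = 11.75; W sinα = 0.7
Slice 2: Δl = 1.3/cos8.9° = 1.316 m; N'_2 = 52·cos8.9° − 5·1.316 = 44.8; c'Δl = 6.18; W sinα = 8.0
Slice 3: Δl = 1.8/cos15.6° = 1.869 m; N'_3 = 98·cos15.6° − 18·1.869 = 60.8; c'Δl = 8.78; W sinα = 26.4
Slice 4: Δl = 2.7/cos25.7° = 2.996 m; N'_4 = 168·cos25.7° − 8·2.996 = 127.4; c'Δl = 14.08; W sinα = 72.9
Slice 5: Δl = 3.1/cos40.3° = 4.065 m; N'_5 = 87·cos40.3° − 3·4.065 = 54.2; c'Δl = 19.10; W sinα = 56.3
Σc'Δl = 59.9 kN/m; ΣN' = 308.6 kN/m; ΣW sinα = 164.2 kN/m
Resisting = 59.9 + 308.6·tan22.4° = 59.9 + 127.2 = 187.1 kN/m
FS = 187.1 / 164.2 = 1.139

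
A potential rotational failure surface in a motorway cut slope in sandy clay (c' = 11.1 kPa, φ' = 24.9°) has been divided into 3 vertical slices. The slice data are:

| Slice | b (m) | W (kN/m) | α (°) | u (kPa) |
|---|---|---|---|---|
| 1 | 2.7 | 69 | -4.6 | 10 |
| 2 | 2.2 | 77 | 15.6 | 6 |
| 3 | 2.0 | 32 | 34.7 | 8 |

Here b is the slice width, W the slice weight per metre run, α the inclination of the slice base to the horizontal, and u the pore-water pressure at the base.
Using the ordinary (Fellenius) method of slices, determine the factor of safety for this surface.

FS = 3.98

Ordinary method of slices: FS = Σ[c'·Δl_i + (W_i cosα_i − u_i·Δl_i)·tanφ'] / Σ W_i sinα_i, with Δl_i = b_i / cosα_i.
Slice 1: Δl = 2.7/cos(-4.6°) = 2.709 m; N'_1 = 69·cos(-4.6°) − 10·2.709 = 41.7; c'Δl = 30.07; W sinα = -5.5
Slice 2: Δl = 2.2/cos15.6° = 2.284 m; N'_2 = 77·cos15.6° − 6·2.284 = 60.5; c'Δl = 25.35; W sinα = 20.7
Slice 3: Δl = 2.0/cos34.7° = 2.433 m; N'_3 = 32·cos34.7° − 8·2.433 = 6.8; c'Δl = 27.00; W sinα = 18.2
Σc'Δl = 82.4 kN/m; ΣN' = 109.0 kN/m; ΣW sinα = 33.4 kN/m
Resisting = 82.4 + 109.0·tan24.9° = 82.4 + 50.6 = 133.0 kN/m
FS = 133.0 / 33.4 = 3.984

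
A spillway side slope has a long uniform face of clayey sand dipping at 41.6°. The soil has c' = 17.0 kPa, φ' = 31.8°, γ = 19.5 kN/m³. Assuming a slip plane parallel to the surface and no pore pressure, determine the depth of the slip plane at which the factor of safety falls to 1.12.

z = 4.16 m

Setting FS = 1.12 in FS = [c' + γz cos²β tanφ'] / [γz sinβ cosβ] and solving for z:
z = c' / [γ cosβ (FS·sinβ − cosβ·tanφ')]
  = 17.0 / [19.5·cos41.6°·(1.12·sin41.6° − cos41.6°·tan31.8°)]
  = 17.0 / [19.5·0.7478·(1.12·0.6639 − 0.7478·0.6200)]
  = 17.0 / 4.0821 = 4.164 m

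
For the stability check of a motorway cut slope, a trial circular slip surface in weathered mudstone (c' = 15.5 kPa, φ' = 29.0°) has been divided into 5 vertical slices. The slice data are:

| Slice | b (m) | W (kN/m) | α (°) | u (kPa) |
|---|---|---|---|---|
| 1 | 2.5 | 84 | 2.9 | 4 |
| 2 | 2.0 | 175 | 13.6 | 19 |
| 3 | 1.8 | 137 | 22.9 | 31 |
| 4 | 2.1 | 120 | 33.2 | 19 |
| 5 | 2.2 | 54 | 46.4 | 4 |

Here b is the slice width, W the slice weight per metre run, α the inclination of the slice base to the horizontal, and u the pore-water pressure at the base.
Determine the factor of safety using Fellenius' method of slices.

FS = 1.88

Ordinary method of slices: FS = Σ[c'·Δl_i + (W_i cosα_i − u_i·Δl_i)·tanφ'] / Σ W_i sinα_i, with Δl_i = b_i / cosα_i.
Slice 1: Δl = 2.5/cos2.9° = 2.503 m; N'_1 = 84·cos2.9° − 4·2.503 = 73.9; c'Δl = 38.80; W sinα = 4.2
Slice 2: Δl = 2.0/cos13.6° = 2.058 m; N'_2 = 175·cos13.6° − 19·2.058 = 131.0; c'Δl = 31.89; W sinα = 41.1
Slice 3: Δl = 1.8/cos22.9° = 1.954 m; N'_3 = 137·cos22.9° − 31·1.954 = 65.6; c'Δl = 30.29; W sinα = 53.3
Slice 4: Δl = 2.1/cos33.2° = 2.510 m; N'_4 = 120·cos33.2° − 19·2.510 = 52.7; c'Δl = 38.90; W sinα = 65.7
Slice 5: Δl = 2.2/cos46.4° = 3.190 m; N'_5 = 54·cos46.4° − 4·3.190 = 24.5; c'Δl = 49.45; W sinα = 39.1
Σc'Δl = 189.3 kN/m; ΣN' = 347.7 kN/m; ΣW sinα = 203.5 kN/m
Resisting = 189.3 + 347.7·tan29.0° = 189.3 + 192.7 = 382.1 kN/m
FS = 382.1 / 203.5 = 1.877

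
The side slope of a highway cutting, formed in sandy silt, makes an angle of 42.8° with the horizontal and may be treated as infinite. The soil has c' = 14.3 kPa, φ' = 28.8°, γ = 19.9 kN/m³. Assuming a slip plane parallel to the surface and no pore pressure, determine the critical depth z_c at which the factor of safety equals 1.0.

Setting FS = 1.00 in FS = [c' + γz cos²β tanφ'] / [γz sinβ cosβ] and solving for z:
z = c' / [γ cosβ (FS·sinβ − cosβ·tanφ')]
  = 14.3 / [19.9·cos42.8°·(1.00·sin42.8° − cos42.8°·tan28.8°)]
  = 14.3 / [19.9·0.7337·(1.00·0.6794 − 0.7337·0.5498)]
  = 14.3 / 4.0310 = 3.548 m

z_c = 3.55 m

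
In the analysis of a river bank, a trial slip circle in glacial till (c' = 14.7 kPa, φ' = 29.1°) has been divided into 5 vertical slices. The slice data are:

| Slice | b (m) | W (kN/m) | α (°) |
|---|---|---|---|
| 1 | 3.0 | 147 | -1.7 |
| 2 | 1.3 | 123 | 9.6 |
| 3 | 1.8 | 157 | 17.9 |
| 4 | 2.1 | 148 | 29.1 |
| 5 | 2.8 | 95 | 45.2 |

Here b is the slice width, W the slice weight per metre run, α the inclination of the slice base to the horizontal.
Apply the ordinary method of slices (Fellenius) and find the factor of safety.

FS = 2.58

Ordinary method of slices: FS = Σ[c'·Δl_i + (W_i cosα_i)·tanφ'] / Σ W_i sinα_i, with Δl_i = b_i / cosα_i.
Slice 1: Δl = 3.0/cos(-1.7°) = 3.001 m; N'_1 = 147·cos(-1.7°) = 146.9; c'Δl = 44.12; W sinα = -4.4
Slice 2: Δl = 1.3/cos9.6° = 1.318 m; N'_2 = 123·cos9.6° = 121.3; c'Δl = 19.38; W sinα = 20.5
Slice 3: Δl = 1.8/cos17.9° = 1.892 m; N'_3 = 157·cos17.9° = 149.4; c'Δl = 27.81; W sinα = 48.3
Slice 4: Δl = 2.1/cos29.1° = 2.403 m; N'_4 = 148·cos29.1° = 129.3; c'Δl = 35.33; W sinα = 72.0
Slice 5: Δl = 2.8/cos45.2° = 3.974 m; N'_5 = 95·cos45.2° = 66.9; c'Δl = 58.41; W sinα = 67.4
Σc'Δl = 185.0 kN/m; ΣN' = 613.9 kN/m; ΣW sinα = 203.8 kN/m
Resisting = 185.0 + 613.9·tan29.1° = 185.0 + 341.7 = 526.7 kN/m
FS = 526.7 / 203.8 = 2.585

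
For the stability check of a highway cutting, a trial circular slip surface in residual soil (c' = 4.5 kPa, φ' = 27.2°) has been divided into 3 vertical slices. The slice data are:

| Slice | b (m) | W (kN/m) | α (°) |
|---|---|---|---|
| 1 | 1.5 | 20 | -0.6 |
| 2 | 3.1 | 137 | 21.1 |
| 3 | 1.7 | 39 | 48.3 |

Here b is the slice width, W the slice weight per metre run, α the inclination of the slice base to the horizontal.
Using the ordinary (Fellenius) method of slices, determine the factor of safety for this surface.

FS = 1.57

Ordinary method of slices: FS = Σ[c'·Δl_i + (W_i cosα_i)·tanφ'] / Σ W_i sinα_i, with Δl_i = b_i / cosα_i.
Slice 1: Δl = 1.5/cos(-0.6°) = 1.500 m; N'_1 = 20·cos(-0.6°) = 20.0; c'Δl = 6.75; W sinα = -0.2
Slice 2: Δl = 3.1/cos21.1° = 3.323 m; N'_2 = 137·cos21.1° = 127.8; c'Δl = 14.95; W sinα = 49.3
Slice 3: Δl = 1.7/cos48.3° = 2.556 m; N'_3 = 39·cos48.3° = 25.9; c'Δl = 11.50; W sinα = 29.1
Σc'Δl = 33.2 kN/m; ΣN' = 173.8 kN/m; ΣW sinα = 78.2 kN/m
Resisting = 33.2 + 173.8·tan27.2° = 33.2 + 89.3 = 122.5 kN/m
FS = 122.5 / 78.2 = 1.566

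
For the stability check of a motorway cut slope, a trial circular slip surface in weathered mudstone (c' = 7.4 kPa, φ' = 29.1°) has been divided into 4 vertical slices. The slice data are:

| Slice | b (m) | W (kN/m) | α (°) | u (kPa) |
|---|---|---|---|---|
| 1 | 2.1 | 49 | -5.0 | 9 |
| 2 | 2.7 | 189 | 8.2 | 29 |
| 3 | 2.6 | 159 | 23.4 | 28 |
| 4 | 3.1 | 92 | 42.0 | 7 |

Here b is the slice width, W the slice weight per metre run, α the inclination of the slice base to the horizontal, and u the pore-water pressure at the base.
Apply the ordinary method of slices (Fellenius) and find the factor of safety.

FS = 1.51

Ordinary method of slices: FS = Σ[c'·Δl_i + (W_i cosα_i − u_i·Δl_i)·tanφ'] / Σ W_i sinα_i, with Δl_i = b_i / cosα_i.
Slice 1: Δl = 2.1/cos(-5.0°) = 2.108 m; N'_1 = 49·cos(-5.0°) − 9·2.108 = 29.8; c'Δl = 15.60; W sinα = -4.3
Slice 2: Δl = 2.7/cos8.2° = 2.728 m; N'_2 = 189·cos8.2° − 29·2.728 = 108.0; c'Δl = 20.19; W sinα = 27.0
Slice 3: Δl = 2.6/cos23.4° = 2.833 m; N'_3 = 159·cos23.4° − 28·2.833 = 66.6; c'Δl = 20.96; W sinα = 63.1
Slice 4: Δl = 3.1/cos42.0° = 4.171 m; N'_4 = 92·cos42.0° − 7·4.171 = 39.2; c'Δl = 30.87; W sinα = 61.6
Σc'Δl = 87.6 kN/m; ΣN' = 243.6 kN/m; ΣW sinα = 147.4 kN/m
Resisting = 87.6 + 243.6·tan29.1° = 87.6 + 135.6 = 223.2 kN/m
FS = 223.2 / 147.4 = 1.514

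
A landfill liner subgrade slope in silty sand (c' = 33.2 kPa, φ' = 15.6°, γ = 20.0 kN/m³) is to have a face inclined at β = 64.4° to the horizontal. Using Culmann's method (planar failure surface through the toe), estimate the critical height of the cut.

Culmann's analysis gives the critical failure plane at α_cr = (β + φ')/2 = (64.4 + 15.6)/2 = 40.0°, and the critical height
H_c = (4c'/γ) · sinβ cosφ' / [1 − cos(β − φ')]
    = (4·33.2/20.0) · sin64.4°·cos15.6° / [1 − cos(48.8°)]
    = 6.640 · 0.9018·0.9632 / [1 − 0.6587]
    = 6.640 · 0.8686 / 0.3413
    = 16.90 m

H_c = 16.90 m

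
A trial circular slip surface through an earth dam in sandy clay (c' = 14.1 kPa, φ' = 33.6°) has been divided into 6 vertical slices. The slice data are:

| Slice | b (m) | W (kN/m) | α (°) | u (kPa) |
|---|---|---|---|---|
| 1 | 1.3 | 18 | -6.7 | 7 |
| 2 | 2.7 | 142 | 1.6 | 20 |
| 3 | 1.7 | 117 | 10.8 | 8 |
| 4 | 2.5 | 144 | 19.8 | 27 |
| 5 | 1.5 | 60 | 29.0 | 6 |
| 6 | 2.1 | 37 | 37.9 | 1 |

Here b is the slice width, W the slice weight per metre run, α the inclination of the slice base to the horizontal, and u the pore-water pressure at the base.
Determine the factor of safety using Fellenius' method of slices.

Ordinary method of slices: FS = Σ[c'·Δl_i + (W_i cosα_i − u_i·Δl_i)·tanφ'] / Σ W_i sinα_i, with Δl_i = b_i / cosα_i.
Slice 1: Δl = 1.3/cos(-6.7°) = 1.309 m; N'_1 = 18·cos(-6.7°) − 7·1.309 = 8.7; c'Δl = 18.46; W sinα = -2.1
Slice 2: Δl = 2.7/cos1.6° = 2.701 m; N'_2 = 142·cos1.6° − 20·2.701 = 87.9; c'Δl = 38.08; W sinα = 4.0
Slice 3: Δl = 1.7/cos10.8° = 1.731 m; N'_3 = 117·cos10.8° − 8·1.731 = 101.1; c'Δl = 24.40; W sinα = 21.9
Slice 4: Δl = 2.5/cos19.8° = 2.657 m; N'_4 = 144·cos19.8° − 27·2.657 = 63.7; c'Δl = 37.46; W sinα = 48.8
Slice 5: Δl = 1.5/cos29.0° = 1.715 m; N'_5 = 60·cos29.0° − 6·1.715 = 42.2; c'Δl = 24.18; W sinα = 29.1
Slice 6: Δl = 2.1/cos37.9° = 2.661 m; N'_6 = 37·cos37.9° − 1·2.661 = 26.5; c'Δl = 37.52; W sinα = 22.7
Σc'Δl = 180.1 kN/m; ΣN' = 330.2 kN/m; ΣW sinα = 124.4 kN/m
Resisting = 180.1 + 330.2·tan33.6° = 180.1 + 219.4 = 399.5 kN/m
FS = 399.5 / 124.4 = 3.212

FS = 3.21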